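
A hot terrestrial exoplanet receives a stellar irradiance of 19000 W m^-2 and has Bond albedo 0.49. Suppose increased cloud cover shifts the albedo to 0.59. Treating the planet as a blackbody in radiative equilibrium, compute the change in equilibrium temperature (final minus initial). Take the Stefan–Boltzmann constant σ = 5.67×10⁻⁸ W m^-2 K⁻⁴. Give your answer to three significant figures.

With α = 0.49, T₁ = 454.6 K.
After:  T₂ = [19000·0.41/(4σ)]^(1/4) = 430.5 K.
Change: 430.5 − 454.6 = -24.14 K.

-24.1 kelvin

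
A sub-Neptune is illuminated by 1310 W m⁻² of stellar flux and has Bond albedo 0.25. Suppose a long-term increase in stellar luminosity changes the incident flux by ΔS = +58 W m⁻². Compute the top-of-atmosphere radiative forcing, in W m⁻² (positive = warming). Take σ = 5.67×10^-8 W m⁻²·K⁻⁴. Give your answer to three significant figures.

Only a fraction (1−α) is absorbed and it's spread over 4πR², so ΔF = (1−α)ΔS/4 = 10.88 W m⁻².

10.9 W m⁻²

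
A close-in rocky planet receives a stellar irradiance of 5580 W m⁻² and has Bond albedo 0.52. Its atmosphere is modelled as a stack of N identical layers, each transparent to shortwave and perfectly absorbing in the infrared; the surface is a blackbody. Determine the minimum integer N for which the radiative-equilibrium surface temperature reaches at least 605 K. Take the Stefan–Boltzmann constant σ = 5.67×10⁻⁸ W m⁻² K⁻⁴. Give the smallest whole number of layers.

Top-of-atmosphere balance: σT_e⁴ = S(1−α)/4 = 669.6 W m⁻² → T_e = 329.7 K.
Since T_s⁴ = (N+1)T_e⁴, we need N ≥ (T_s/T_e)⁴ − 1 = 10.345.
Rounding up, N = 11.

11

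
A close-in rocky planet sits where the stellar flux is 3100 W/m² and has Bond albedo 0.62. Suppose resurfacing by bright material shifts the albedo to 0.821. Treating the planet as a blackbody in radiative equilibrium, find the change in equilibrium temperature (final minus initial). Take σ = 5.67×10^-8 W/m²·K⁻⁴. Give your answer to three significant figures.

-46.1 K

With α = 0.62, T₁ = 268.5 K.
After:  T₂ = [3100·0.179/(4σ)]^(1/4) = 222.4 K.
Change: 222.4 − 268.5 = -46.05 K.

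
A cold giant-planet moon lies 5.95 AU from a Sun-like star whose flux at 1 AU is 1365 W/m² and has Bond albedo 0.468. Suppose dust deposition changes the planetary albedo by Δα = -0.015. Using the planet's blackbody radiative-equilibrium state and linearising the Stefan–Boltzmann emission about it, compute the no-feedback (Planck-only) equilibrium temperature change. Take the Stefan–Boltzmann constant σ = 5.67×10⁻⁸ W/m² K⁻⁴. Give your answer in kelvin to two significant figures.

Irradiance scales as 1/d², so S = 1365 W/m² × (1/5.95)² = 38.56 W/m².
Unperturbed T_e = [38.56·(1−0.468)/(4σ)]^¼ = 97.52 K.
TOA radiative forcing: ΔF = −S·Δα/4 = −38.56·(-0.015)/4 = 0.1446 W/m².
Linearising σT⁴ gives d(σT⁴)/dT = 4σT_e³ = 0.2103 W/m² per K.
Hence the no-feedback warming is ΔF/(4σT_e³) = 0.687 K.

0.69 K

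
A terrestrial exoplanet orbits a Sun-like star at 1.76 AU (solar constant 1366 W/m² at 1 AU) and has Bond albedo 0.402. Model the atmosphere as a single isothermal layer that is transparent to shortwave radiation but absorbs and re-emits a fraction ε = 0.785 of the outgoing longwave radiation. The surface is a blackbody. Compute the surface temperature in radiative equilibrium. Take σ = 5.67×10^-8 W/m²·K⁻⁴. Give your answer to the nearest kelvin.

209 K

Flux at the orbit: S = 1366/(1.76)² = 441.0 W/m².
Effective emission temperature (TOA balance): σT_e⁴ = S(1−α)/4 = 65.93 W/m² → T_e = 184.7 K.
The surface balance (absorbed SW + ε·downward IR = σT_s⁴) with T_a⁴ = T_s⁴/2 reduces to T_s = T_e·[2/(2−ε)]^¼ = 209.2 K.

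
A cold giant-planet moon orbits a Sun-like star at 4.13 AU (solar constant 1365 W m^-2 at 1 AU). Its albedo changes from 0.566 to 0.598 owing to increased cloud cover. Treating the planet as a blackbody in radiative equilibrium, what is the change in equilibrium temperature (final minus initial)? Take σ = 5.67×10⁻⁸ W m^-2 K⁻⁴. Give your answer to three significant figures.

By the inverse-square law, S = 1365/4.13² = 80.03 W m^-2.
With α = 0.566, T₁ = 111.2 K.
After:  T₂ = [80.03·0.402/(4σ)]^(1/4) = 109.1 K.
ΔT = T₂ − T₁ = -2.110 K.

-2.11 K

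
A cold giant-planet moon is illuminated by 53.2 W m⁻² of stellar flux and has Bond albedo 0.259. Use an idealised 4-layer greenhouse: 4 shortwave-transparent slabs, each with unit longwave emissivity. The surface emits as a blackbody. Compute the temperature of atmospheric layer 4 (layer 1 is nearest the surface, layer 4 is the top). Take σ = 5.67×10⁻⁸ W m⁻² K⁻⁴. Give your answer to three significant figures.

115 kelvin

OLR = S(1−α)/4 = 9.855 W m⁻²; the top layer radiates at T_e = 114.8 K.
Each opaque layer satisfies 2T_j⁴ = T_{j−1}⁴ + T_{j+1}⁴, giving T_k⁴ = (N+1−k)T_e⁴.
T_4 = (1)^(1/4)·114.8 = 114.8 K.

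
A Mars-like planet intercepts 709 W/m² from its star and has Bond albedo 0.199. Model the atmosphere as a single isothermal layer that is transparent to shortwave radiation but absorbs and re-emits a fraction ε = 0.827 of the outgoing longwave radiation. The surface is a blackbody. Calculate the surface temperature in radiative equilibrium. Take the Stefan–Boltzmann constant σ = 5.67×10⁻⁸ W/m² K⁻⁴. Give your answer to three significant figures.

Effective emission temperature (TOA balance): σT_e⁴ = S(1−α)/4 = 142.0 W/m² → T_e = 223.7 K.
The surface balance (absorbed SW + ε·downward IR = σT_s⁴) with T_a⁴ = T_s⁴/2 reduces to T_s = T_e·[2/(2−ε)]^¼ = 255.6 K.

256 K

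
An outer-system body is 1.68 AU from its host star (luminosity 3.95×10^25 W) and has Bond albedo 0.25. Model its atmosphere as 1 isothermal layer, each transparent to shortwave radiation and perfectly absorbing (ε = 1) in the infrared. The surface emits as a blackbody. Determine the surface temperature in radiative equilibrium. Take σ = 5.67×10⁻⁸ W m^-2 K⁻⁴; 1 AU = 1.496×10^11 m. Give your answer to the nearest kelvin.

Orbital distance: d = 1.68 AU = 2.513×10^11 m.
Flux at the orbit: S = L/(4πd²) = 3.95×10^25/(4π·(2.51×10^11)²) = 49.76 W m^-2.
Top-of-atmosphere balance: σT_e⁴ = S(1−α)/4 = 9.331 W m^-2 → T_e = 113.3 K.
Layer-by-layer balance gives σT_s⁴ = (N+1)σT_e⁴, so T_s = 2^¼·113.3 = 134.7 K.

135 K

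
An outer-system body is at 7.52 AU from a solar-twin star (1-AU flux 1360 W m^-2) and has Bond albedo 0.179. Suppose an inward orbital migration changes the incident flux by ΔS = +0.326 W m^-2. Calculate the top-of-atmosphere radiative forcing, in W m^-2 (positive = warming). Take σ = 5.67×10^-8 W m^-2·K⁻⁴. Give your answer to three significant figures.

0.0669 W m^-2

Flux at the orbit: S = 1360/(7.52)² = 24.05 W m^-2.
TOA radiative forcing: ΔF = (1−α)ΔS/4 = 0.821·(+0.326)/4 = 0.06691 W m^-2.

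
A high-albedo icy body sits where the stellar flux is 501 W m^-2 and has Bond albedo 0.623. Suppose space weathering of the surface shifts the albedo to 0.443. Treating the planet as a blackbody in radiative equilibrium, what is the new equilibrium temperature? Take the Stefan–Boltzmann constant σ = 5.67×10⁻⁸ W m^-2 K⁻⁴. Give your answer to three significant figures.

With the new albedo, S(1−α₂)/4 = 69.76 W m^-2, so T₂ = 187.3 K.

187 K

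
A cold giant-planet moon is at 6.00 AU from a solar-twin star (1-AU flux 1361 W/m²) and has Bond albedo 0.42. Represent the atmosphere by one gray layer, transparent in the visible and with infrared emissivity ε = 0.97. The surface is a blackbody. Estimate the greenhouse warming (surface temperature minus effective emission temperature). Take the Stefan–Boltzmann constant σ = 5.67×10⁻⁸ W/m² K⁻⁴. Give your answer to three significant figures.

Flux at the orbit: S = 1361/(6.00)² = 37.81 W/m².
At the top of the atmosphere, σT_e⁴ = S(1−α)/4 = 5.482 W/m², giving T_e = 99.16 K.
Surface balance with a leaky layer gives σT_s⁴ = σT_e⁴·2/(2−ε), so T_s = T_e·[2/(2−0.97)]^(1/4) = 117.1 K.
Greenhouse warming: T_s − T_e = 17.89 K.

17.9 kelvin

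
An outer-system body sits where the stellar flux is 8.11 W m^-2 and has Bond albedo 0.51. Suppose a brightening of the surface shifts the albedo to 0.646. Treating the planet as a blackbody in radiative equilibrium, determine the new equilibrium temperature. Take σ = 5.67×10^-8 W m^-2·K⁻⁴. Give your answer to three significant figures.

New equilibrium: T₂ = [(1−0.646)·8.110/(4σ)]^(1/4) = 59.65 K.

59.6 K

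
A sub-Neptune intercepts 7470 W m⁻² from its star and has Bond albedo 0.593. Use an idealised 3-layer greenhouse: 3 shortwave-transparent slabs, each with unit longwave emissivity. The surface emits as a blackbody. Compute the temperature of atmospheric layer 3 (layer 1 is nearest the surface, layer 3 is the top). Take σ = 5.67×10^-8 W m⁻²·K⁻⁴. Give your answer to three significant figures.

340 K

Top-of-atmosphere balance: σT_e⁴ = S(1−α)/4 = 760.1 W m⁻² → T_e = 340.3 K.
The net upward flux σT_e⁴ is constant between every pair of levels, so T_k⁴ = (N+1−k)T_e⁴.
With k = 3: T_3 = (3+1−3)^¼·340.3 K = 340.3 K.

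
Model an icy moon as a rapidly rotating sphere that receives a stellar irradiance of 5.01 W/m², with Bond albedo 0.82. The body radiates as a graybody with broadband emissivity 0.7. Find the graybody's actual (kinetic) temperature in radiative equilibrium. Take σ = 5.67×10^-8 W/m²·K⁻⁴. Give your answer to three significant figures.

48.8 kelvin

Absorbed flux (global mean): S(1−α)/4 = 5.010·0.18/4 = 0.2255 W/m².
Radiative balance εσT⁴ = 0.2255 gives T = [0.2255/(0.7·σ)]^(1/4) = 48.82 K.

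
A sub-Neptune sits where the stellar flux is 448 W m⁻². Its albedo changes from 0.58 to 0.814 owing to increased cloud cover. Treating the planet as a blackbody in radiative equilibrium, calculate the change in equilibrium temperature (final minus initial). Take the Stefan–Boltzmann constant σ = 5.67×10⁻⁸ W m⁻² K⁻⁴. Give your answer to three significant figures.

-31.3 K

Before: T₁ = [448.0·0.42/(4σ)]^(1/4) = 169.7 K.
After:  T₂ = [448.0·0.186/(4σ)]^(1/4) = 138.4 K.
Change: 138.4 − 169.7 = -31.27 K.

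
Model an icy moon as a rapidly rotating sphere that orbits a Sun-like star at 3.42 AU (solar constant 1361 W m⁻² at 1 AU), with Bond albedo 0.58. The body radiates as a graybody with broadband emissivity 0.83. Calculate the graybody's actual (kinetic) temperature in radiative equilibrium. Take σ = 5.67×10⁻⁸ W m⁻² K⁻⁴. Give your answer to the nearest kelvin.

127 K

By the inverse-square law, S = 1361/3.42² = 116.4 W m⁻².
Absorbed flux (global mean): S(1−α)/4 = 116.4·0.42/4 = 12.22 W m⁻².
Radiative balance εσT⁴ = 12.22 gives T = [12.22/(0.83·σ)]^(1/4) = 126.9 K.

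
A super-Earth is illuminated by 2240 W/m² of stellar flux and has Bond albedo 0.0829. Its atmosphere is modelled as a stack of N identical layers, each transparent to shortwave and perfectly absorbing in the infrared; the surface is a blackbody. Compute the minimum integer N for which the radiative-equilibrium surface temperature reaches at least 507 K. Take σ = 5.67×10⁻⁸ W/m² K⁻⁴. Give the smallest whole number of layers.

OLR = S(1−α)/4 = 513.6 W/m²; the top layer radiates at T_e = 308.5 K.
Need (N+1)T_e⁴ ≥ T_s⁴, i.e. N+1 ≥ (507/308.5)⁴ = 7.295.
Rounding up, N = 7.

7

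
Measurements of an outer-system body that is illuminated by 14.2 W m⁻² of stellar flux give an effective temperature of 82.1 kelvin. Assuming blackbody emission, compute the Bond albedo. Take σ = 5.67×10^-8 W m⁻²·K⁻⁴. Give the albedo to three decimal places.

From σT⁴ = S(1−α)/4 we invert for α: 1−α = 4σT⁴/S.
4σT⁴ = 4·5.67×10⁻⁸·(82.1)⁴ = 10.30 W m⁻².
Hence α = 1 − 10.30/14.20 = 0.2743.

0.274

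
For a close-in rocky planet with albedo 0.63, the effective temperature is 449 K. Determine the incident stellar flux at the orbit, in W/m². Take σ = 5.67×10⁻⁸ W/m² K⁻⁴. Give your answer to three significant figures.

From S(1−α)/4 = σT⁴: S = 4σT⁴/(1−α).
The emitted flux is σT⁴ = 2304 W/m².
So S = 4×2304/(1−0.63) = 24910 W/m².

24900 W/m²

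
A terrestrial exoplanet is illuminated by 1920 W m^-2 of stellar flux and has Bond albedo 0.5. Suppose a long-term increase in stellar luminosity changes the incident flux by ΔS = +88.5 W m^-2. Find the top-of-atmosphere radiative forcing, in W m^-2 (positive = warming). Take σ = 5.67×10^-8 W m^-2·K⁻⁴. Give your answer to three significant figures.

11.1 W m^-2

Only a fraction (1−α) is absorbed and it's spread over 4πR², so ΔF = (1−α)ΔS/4 = 11.06 W m^-2.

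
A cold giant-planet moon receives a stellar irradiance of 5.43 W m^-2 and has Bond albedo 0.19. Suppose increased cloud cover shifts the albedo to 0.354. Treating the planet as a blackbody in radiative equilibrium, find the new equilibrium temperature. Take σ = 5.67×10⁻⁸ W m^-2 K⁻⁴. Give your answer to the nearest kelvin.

63 K

New equilibrium: T₂ = [(1−0.354)·5.430/(4σ)]^(1/4) = 62.71 K.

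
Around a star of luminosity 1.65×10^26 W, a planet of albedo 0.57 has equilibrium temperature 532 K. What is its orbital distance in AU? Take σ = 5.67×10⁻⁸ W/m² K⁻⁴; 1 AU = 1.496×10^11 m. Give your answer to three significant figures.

0.118 AU

Energy balance gives S = 4σT⁴/(1−α) = 42250 W/m².
Then d = [L/(4πS)]^(1/2) = 1.763×10^10 m, i.e. 0.1178 AU.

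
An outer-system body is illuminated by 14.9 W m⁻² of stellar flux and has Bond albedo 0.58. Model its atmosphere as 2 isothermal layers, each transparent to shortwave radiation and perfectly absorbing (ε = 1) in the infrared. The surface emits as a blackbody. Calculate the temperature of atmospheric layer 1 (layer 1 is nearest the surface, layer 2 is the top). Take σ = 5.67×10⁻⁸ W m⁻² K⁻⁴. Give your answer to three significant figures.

OLR = S(1−α)/4 = 1.565 W m⁻²; the top layer radiates at T_e = 72.48 K.
In the N-layer model, layer k (counted from the surface) has T_k = (N+1−k)^(1/4)·T_e.
With k = 1: T_1 = (2+1−1)^¼·72.48 K = 86.19 K.

86.2 K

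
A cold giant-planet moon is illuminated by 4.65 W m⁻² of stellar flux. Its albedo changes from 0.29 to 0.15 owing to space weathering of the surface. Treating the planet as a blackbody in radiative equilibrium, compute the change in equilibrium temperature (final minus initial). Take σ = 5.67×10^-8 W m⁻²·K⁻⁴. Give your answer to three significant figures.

2.84 kelvin

Before: T₁ = [4.650·0.71/(4σ)]^(1/4) = 61.77 K.
Final:   T₂ = [S(1−0.15)/(4σ)]^(1/4) = 64.61 K.
ΔT = T₂ − T₁ = 2.843 K.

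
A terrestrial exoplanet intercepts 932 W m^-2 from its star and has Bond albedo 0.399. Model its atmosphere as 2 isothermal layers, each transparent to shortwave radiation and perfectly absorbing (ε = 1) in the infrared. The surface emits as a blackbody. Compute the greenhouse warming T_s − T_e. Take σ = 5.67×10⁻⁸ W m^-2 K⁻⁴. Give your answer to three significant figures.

70.5 kelvin

Top-of-atmosphere balance: σT_e⁴ = S(1−α)/4 = 140.0 W m^-2 → T_e = 222.9 K.
T_s = (N+1)^(1/4)·T_e = 293.4 K.
So the greenhouse effect raises the surface by 293.4 − 222.9 = 70.46 K.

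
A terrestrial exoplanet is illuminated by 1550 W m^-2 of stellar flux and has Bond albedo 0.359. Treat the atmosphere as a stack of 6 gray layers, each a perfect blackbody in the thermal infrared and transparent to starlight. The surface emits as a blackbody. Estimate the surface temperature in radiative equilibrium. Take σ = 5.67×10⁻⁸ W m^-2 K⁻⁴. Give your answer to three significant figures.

418 kelvin

Top-of-atmosphere balance: σT_e⁴ = S(1−α)/4 = 248.4 W m^-2 → T_e = 257.3 K.
With N = 6 opaque layers, T_s = (N+1)^(1/4)·T_e = 7^(1/4)·257.3 = 418.5 K.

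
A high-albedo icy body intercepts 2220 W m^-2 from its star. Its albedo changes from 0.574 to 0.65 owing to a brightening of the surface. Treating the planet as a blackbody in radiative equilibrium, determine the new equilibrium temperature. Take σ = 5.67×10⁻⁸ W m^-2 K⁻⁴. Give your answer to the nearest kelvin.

New equilibrium: T₂ = [(1−0.65)·2220/(4σ)]^(1/4) = 241.9 K.

242 K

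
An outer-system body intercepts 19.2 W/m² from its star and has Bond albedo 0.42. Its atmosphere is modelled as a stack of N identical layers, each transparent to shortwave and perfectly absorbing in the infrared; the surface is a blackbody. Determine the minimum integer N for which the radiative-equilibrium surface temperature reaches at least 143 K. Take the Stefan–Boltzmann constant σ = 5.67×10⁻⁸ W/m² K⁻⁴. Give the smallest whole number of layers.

8

Top-of-atmosphere balance: σT_e⁴ = S(1−α)/4 = 2.784 W/m² → T_e = 83.71 K.
Need (N+1)T_e⁴ ≥ T_s⁴, i.e. N+1 ≥ (143/83.71)⁴ = 8.516.
The minimum whole number is N = 8.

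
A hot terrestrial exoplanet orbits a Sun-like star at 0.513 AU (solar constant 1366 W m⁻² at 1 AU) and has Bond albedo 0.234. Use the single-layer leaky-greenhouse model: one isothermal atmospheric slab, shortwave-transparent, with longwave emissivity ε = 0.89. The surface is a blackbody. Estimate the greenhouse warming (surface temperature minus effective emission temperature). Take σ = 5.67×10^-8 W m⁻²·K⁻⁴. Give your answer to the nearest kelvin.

58 K

By the inverse-square law, S = 1366/0.513² = 5191 W m⁻².
The planet radiates to space at T_e = [S(1−α)/(4σ)]^(1/4) = 363.9 K.
The surface balance (absorbed SW + ε·downward IR = σT_s⁴) with T_a⁴ = T_s⁴/2 reduces to T_s = T_e·[2/(2−ε)]^¼ = 421.6 K.
Greenhouse warming: T_s − T_e = 57.70 K.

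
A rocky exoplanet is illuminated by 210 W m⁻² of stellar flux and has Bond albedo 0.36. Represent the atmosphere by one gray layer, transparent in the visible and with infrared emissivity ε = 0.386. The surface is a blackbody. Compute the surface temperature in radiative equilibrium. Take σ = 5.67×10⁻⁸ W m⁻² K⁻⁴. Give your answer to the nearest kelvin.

At the top of the atmosphere, σT_e⁴ = S(1−α)/4 = 33.60 W m⁻², giving T_e = 156.0 K.
Surface balance with a leaky layer gives σT_s⁴ = σT_e⁴·2/(2−ε), so T_s = T_e·[2/(2−0.386)]^(1/4) = 164.6 K.

165 K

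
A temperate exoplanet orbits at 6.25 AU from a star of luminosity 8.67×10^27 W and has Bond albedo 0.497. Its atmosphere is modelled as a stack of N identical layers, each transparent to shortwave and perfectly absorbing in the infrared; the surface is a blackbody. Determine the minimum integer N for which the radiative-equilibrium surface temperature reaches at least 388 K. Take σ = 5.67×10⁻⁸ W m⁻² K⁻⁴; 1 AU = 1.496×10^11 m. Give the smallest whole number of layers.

Orbital distance: d = 6.25 AU = 9.350×10^11 m.
S = L/(4πd²) = 789.2 W m⁻².
Top-of-atmosphere balance: σT_e⁴ = S(1−α)/4 = 99.24 W m⁻² → T_e = 204.5 K.
Need (N+1)T_e⁴ ≥ T_s⁴, i.e. N+1 ≥ (388/204.5)⁴ = 12.948.
So N ≥ 11.948; the smallest integer is N = 12.

12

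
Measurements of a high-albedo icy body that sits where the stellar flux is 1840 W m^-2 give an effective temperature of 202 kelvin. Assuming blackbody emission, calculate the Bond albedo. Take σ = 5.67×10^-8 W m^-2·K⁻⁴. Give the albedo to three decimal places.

Energy balance: S(1−α)/4 = σT⁴, so 1−α = 4σT⁴/S.
σT⁴ = 94.40 W m^-2, so 4σT⁴ = 377.6 W m^-2.
1−α = 377.6/1840 = 0.2052, so α = 0.7948.

0.795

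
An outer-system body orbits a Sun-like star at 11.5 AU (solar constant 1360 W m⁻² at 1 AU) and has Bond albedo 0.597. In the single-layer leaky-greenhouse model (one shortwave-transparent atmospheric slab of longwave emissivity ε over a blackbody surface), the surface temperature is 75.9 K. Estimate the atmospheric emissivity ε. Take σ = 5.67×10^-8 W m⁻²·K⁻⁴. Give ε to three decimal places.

0.899

By the inverse-square law, S = 1360/11.5² = 10.28 W m⁻².
TOA balance gives T_e = 65.38 K.
Since (2−ε)/2 = (T_e/T_s)⁴ = 0.5506, ε = 0.8988.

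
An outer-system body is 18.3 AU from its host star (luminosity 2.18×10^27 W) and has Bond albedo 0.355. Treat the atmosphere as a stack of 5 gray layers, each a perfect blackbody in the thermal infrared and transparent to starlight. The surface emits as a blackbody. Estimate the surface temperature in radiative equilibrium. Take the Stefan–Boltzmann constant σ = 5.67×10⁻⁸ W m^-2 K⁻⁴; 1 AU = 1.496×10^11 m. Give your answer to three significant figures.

141 kelvin

Orbital distance: d = 18.3 AU = 2.738×10^12 m.
S = L/(4πd²) = 23.15 W m^-2.
Top-of-atmosphere balance: σT_e⁴ = S(1−α)/4 = 3.732 W m^-2 → T_e = 90.07 K.
With N = 5 opaque layers, T_s = (N+1)^(1/4)·T_e = 6^(1/4)·90.07 = 141.0 K.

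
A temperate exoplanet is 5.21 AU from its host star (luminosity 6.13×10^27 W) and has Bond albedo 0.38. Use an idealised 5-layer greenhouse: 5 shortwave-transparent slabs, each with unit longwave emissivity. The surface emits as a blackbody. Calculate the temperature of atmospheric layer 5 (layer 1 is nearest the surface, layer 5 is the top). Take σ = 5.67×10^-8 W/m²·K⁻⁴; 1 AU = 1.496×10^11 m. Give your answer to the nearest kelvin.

216 K

Orbital distance: d = 5.21 AU = 7.794×10^11 m.
Spreading L over a sphere of radius d: S = 6.13×10^27/(4π·7.79×10^11²) = 803.0 W/m².
Top-of-atmosphere balance: σT_e⁴ = S(1−α)/4 = 124.5 W/m² → T_e = 216.5 K.
The net upward flux σT_e⁴ is constant between every pair of levels, so T_k⁴ = (N+1−k)T_e⁴.
With k = 5: T_5 = (5+1−5)^¼·216.5 K = 216.5 K.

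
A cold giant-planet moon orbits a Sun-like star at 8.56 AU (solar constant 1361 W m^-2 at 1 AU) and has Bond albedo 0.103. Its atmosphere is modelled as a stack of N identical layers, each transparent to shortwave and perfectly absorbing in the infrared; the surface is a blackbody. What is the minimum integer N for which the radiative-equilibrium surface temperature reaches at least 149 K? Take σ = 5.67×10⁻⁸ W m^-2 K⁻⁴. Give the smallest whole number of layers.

By the inverse-square law, S = 1361/8.56² = 18.57 W m^-2.
The effective emission temperature is T_e = [S(1−α)/(4σ)]^¼ = 92.58 K.
T_s = (N+1)^(1/4)·T_e ≥ 149 K requires N+1 ≥ (T_s/T_e)⁴ = (149/92.58)⁴ = 6.709.
The minimum whole number is N = 6.

6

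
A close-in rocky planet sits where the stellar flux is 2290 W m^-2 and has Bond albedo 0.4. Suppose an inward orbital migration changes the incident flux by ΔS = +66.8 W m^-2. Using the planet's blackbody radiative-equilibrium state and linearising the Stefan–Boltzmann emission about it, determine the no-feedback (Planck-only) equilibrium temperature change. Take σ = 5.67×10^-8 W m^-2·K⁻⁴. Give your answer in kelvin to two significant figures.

2.0 kelvin

Reference equilibrium: T_e = [S(1−α)/(4σ)]^(1/4) = 279.0 K.
Only a fraction (1−α) is absorbed and it's spread over 4πR², so ΔF = (1−α)ΔS/4 = 10.02 W m^-2.
Linearising σT⁴ gives d(σT⁴)/dT = 4σT_e³ = 4.925 W m^-2 per K.
So ΔT₀ = 10.02/4.925 = 2.03 K.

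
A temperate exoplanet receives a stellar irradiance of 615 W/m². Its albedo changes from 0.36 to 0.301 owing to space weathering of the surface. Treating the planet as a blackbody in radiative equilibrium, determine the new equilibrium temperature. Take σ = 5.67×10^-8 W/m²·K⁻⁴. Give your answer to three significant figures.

T₂ = [S(1−α₂)/(4σ)]^(1/4) = [615.0·0.699/(4σ)]^(1/4) = 208.7 K.

209 K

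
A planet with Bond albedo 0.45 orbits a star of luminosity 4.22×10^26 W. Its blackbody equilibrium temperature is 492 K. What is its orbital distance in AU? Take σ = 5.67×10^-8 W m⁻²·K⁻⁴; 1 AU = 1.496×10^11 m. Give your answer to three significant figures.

The flux needed for this T is 4σT⁴/(1−0.45) = 24160 W m⁻².
S = L/(4πd²) → d = √(L/4πS) = √(4.22×10^26/(4π·24160)) = 3.728×10^10 m = 0.2492 AU.

0.249 AU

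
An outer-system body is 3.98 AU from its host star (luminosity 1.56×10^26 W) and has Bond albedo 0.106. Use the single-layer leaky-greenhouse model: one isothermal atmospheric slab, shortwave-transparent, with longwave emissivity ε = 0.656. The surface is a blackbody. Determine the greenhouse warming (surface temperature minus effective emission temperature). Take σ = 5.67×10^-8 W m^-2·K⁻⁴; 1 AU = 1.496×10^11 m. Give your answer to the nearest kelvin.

11 K

d = 3.98 × 1.496×10^11 m = 5.954×10^11 m.
Flux at the orbit: S = L/(4πd²) = 1.56×10^26/(4π·(5.95×10^11)²) = 35.02 W m^-2.
The planet radiates to space at T_e = [S(1−α)/(4σ)]^(1/4) = 108.4 K.
Surface balance with a leaky layer gives σT_s⁴ = σT_e⁴·2/(2−ε), so T_s = T_e·[2/(2−0.656)]^(1/4) = 119.7 K.
The atmosphere warms the surface by 11.32 K.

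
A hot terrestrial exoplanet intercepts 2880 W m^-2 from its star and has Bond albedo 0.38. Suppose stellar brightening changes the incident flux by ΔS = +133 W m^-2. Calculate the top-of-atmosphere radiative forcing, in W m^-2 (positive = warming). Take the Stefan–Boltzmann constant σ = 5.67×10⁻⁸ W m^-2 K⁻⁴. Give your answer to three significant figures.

20.6 W m^-2

Only a fraction (1−α) is absorbed and it's spread over 4πR², so ΔF = (1−α)ΔS/4 = 20.61 W m^-2.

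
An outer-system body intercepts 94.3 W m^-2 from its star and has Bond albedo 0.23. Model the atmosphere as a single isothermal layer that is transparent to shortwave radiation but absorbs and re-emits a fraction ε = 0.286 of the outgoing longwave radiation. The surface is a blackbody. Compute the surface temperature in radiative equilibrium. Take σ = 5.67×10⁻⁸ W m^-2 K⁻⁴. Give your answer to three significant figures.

The planet radiates to space at T_e = [S(1−α)/(4σ)]^(1/4) = 133.8 K.
For a single slab of emissivity ε, T_s⁴ = 2T_e⁴/(2−ε); thus T_s = 133.8·(1.167)^(1/4) = 139.0 K.

139 kelvin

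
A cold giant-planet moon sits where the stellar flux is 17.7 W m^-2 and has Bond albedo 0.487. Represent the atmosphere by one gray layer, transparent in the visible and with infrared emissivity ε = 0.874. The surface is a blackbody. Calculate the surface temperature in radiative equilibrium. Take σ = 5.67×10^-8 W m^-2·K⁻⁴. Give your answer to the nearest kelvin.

92 kelvin

The planet radiates to space at T_e = [S(1−α)/(4σ)]^(1/4) = 79.54 K.
The surface balance (absorbed SW + ε·downward IR = σT_s⁴) with T_a⁴ = T_s⁴/2 reduces to T_s = T_e·[2/(2−ε)]^¼ = 91.83 K.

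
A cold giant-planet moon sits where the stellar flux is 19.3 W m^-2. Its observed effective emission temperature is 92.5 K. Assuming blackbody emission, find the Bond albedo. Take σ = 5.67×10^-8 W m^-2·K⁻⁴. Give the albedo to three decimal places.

Rearranging the radiative balance, α = 1 − 4σT⁴/S.
σT⁴ = 4.151 W m^-2, so 4σT⁴ = 16.60 W m^-2.
Hence α = 1 − 16.60/19.30 = 0.1397.

0.140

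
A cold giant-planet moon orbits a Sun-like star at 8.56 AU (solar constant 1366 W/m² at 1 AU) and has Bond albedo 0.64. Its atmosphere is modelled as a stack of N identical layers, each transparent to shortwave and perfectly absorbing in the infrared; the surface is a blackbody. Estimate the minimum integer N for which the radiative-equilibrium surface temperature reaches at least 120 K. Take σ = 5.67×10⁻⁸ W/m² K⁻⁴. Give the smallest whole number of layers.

Flux at the orbit: S = 1366/(8.56)² = 18.64 W/m².
OLR = S(1−α)/4 = 1.678 W/m²; the top layer radiates at T_e = 73.75 K.
Need (N+1)T_e⁴ ≥ T_s⁴, i.e. N+1 ≥ (120/73.75)⁴ = 7.007.
Rounding up, N = 7.

7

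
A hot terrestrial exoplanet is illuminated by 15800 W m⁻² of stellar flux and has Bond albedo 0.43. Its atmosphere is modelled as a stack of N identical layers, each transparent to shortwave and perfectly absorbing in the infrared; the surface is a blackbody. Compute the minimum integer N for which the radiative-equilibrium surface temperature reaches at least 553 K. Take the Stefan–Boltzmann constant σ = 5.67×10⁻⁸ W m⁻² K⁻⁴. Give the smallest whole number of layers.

Top-of-atmosphere balance: σT_e⁴ = S(1−α)/4 = 2252 W m⁻² → T_e = 446.4 K.
Need (N+1)T_e⁴ ≥ T_s⁴, i.e. N+1 ≥ (553/446.4)⁴ = 2.355.
So N ≥ 1.355; the smallest integer is N = 2.

2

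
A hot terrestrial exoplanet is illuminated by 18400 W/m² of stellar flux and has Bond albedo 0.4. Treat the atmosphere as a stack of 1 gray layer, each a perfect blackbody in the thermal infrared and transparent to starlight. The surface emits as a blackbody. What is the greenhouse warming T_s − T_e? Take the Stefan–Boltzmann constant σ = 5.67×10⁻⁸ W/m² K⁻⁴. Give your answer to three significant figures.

OLR = S(1−α)/4 = 2760 W/m²; the top layer radiates at T_e = 469.7 K.
Surface: T_s = (2)^¼·T_e = 558.6 K.
So the greenhouse effect raises the surface by 558.6 − 469.7 = 88.87 K.

88.9 kelvin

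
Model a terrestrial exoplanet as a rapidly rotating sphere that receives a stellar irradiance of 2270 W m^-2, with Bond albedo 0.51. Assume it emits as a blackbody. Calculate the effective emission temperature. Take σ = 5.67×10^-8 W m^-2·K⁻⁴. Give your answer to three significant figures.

265 K

Absorbed flux (global mean): S(1−α)/4 = 2270·0.49/4 = 278.1 W m^-2.
Set σT⁴ = 278.1 → T = (278.1/σ)^(1/4) = 264.6 K.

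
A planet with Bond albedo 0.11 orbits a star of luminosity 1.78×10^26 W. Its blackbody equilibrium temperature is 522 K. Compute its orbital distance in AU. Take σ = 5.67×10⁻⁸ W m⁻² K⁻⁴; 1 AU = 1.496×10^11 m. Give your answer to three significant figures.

The flux needed for this T is 4σT⁴/(1−0.11) = 18920 W m⁻².
S = L/(4πd²) → d = √(L/4πS) = √(1.78×10^26/(4π·18920)) = 2.736×10^10 m = 0.1829 AU.

0.183 AU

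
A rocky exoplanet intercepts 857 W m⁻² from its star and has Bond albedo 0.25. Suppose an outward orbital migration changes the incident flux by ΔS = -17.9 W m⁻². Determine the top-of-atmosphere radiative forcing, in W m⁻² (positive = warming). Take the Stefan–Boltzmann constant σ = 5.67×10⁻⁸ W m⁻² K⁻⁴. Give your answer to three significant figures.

ΔF = Δ[S(1−α)]/4 = (1−0.25)·-17.9/4 = -3.356 W m⁻².

-3.36 W m⁻²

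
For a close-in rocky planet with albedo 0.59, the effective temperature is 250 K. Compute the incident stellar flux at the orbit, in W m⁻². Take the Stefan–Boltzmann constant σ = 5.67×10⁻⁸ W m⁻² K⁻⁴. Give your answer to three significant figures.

2160 W m⁻²

Invert the energy balance for S: S = 4σT⁴/(1−α).
σT⁴ = 5.67×10⁻⁸·(250)⁴ = 221.5 W m⁻².
So S = 4×221.5/(1−0.59) = 2161 W m⁻².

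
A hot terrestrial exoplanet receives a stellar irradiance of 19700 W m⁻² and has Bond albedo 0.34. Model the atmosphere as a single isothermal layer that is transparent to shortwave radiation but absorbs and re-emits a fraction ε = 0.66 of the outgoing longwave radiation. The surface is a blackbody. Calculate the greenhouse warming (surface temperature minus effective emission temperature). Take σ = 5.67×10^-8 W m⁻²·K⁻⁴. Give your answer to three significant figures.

At the top of the atmosphere, σT_e⁴ = S(1−α)/4 = 3250 W m⁻², giving T_e = 489.3 K.
For a single slab of emissivity ε, T_s⁴ = 2T_e⁴/(2−ε); thus T_s = 489.3·(1.493)^(1/4) = 540.8 K.
The atmosphere warms the surface by 51.53 K.

51.5 kelvin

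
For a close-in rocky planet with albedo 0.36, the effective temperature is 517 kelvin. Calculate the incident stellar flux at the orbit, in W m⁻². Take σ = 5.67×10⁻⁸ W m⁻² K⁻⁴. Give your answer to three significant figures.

25300 W m⁻²

Invert the energy balance for S: S = 4σT⁴/(1−α).
σT⁴ = 5.67×10⁻⁸·(517)⁴ = 4051 W m⁻².
So S = 4×4051/(1−0.36) = 25320 W m⁻².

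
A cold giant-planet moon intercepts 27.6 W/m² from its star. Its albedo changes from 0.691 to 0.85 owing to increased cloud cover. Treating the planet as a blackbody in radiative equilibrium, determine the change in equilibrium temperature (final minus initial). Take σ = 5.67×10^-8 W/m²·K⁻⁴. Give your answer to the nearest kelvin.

-13 K

Initial: T₁ = [S(1−0.691)/(4σ)]^(1/4) = 78.31 K.
After:  T₂ = [27.60·0.15/(4σ)]^(1/4) = 65.36 K.
Change: 65.36 − 78.31 = -12.94 K.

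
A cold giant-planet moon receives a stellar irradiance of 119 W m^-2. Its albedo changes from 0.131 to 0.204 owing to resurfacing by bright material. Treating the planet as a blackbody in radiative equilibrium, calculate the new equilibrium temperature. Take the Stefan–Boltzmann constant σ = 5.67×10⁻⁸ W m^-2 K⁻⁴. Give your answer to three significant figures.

With the new albedo, S(1−α₂)/4 = 23.68 W m^-2, so T₂ = 143.0 K.

143 K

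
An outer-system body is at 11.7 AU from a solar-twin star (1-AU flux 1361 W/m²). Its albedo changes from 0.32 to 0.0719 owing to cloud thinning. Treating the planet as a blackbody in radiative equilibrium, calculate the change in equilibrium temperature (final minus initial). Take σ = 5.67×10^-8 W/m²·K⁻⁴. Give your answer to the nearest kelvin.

Irradiance scales as 1/d², so S = 1361 W/m² × (1/11.7)² = 9.942 W/m².
With α = 0.32, T₁ = 73.89 K.
With α = 0.0719, T₂ = 79.87 K.
Change: 79.87 − 73.89 = 5.975 K.

6 kelvin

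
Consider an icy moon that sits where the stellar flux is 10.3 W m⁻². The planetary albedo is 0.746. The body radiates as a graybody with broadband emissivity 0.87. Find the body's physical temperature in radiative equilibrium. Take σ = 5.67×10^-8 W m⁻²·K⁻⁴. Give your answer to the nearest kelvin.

Averaging over the sphere, the absorbed flux is S(1−α)/4 = 0.6541 W m⁻².
Equating to εσT⁴ with ε = 0.87: T = (0.6541/0.87σ)^(1/4) = 60.34 K.

60 K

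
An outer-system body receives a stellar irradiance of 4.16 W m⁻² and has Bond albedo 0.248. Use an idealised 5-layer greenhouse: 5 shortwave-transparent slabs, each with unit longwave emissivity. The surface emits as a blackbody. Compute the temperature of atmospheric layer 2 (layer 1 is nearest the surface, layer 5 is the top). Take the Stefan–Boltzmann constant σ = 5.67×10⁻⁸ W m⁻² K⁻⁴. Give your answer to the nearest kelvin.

Top-of-atmosphere balance: σT_e⁴ = S(1−α)/4 = 0.7821 W m⁻² → T_e = 60.94 K.
In the N-layer model, layer k (counted from the surface) has T_k = (N+1−k)^(1/4)·T_e.
T_2 = (4)^(1/4)·60.94 = 86.19 K.

86 K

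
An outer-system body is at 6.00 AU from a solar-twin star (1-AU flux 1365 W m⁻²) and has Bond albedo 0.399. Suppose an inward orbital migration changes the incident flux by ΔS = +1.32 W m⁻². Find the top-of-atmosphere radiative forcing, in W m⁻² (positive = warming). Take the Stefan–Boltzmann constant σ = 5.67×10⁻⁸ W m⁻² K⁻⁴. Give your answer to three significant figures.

Flux at the orbit: S = 1365/(6.00)² = 37.92 W m⁻².
TOA radiative forcing: ΔF = (1−α)ΔS/4 = 0.601·(+1.32)/4 = 0.1983 W m⁻².

0.198 W m⁻²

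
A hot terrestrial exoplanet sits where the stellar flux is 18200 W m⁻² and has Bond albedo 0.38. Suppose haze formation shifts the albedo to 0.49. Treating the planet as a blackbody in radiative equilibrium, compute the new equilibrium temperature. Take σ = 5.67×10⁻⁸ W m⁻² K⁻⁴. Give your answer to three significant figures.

450 K

New equilibrium: T₂ = [(1−0.49)·18200/(4σ)]^(1/4) = 449.8 K.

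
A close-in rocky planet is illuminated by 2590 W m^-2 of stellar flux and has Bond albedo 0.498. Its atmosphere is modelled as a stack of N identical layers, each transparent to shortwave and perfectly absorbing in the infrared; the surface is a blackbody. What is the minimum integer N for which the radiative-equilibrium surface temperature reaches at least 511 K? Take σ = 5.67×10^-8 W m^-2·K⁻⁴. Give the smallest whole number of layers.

Top-of-atmosphere balance: σT_e⁴ = S(1−α)/4 = 325.0 W m^-2 → T_e = 275.2 K.
Need (N+1)T_e⁴ ≥ T_s⁴, i.e. N+1 ≥ (511/275.2)⁴ = 11.894.
So N ≥ 10.894; the smallest integer is N = 11.

11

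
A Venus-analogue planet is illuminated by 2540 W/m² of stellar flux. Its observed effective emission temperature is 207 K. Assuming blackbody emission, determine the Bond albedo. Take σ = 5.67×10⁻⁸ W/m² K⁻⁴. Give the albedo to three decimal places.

Rearranging the radiative balance, α = 1 − 4σT⁴/S.
4σT⁴ = 4·5.67×10⁻⁸·(207)⁴ = 416.4 W/m².
1−α = 416.4/2540 = 0.1639, so α = 0.8361.

0.836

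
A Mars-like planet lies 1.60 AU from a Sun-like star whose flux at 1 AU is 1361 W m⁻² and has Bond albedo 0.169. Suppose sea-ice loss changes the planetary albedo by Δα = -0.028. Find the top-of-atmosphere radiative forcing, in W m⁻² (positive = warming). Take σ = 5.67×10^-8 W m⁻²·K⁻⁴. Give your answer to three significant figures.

Irradiance scales as 1/d², so S = 1361 W m⁻² × (1/1.60)² = 531.6 W m⁻².
The change in absorbed flux is Δ[S(1−α)/4] = −SΔα/4 = 3.721 W m⁻².

3.72 W m⁻²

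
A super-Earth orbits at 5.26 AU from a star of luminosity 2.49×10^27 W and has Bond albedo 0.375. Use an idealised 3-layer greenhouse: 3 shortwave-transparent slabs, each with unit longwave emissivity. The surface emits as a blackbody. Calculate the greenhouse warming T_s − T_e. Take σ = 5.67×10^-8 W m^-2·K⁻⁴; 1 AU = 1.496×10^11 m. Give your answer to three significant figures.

d = 5.26 × 1.496×10^11 m = 7.869×10^11 m.
Spreading L over a sphere of radius d: S = 2.49×10^27/(4π·7.87×10^11²) = 320.0 W m^-2.
OLR = S(1−α)/4 = 50.00 W m^-2; the top layer radiates at T_e = 172.3 K.
T_s = (N+1)^(1/4)·T_e = 243.7 K.
Warming: T_s − T_e = 71.38 K.

71.4 kelvin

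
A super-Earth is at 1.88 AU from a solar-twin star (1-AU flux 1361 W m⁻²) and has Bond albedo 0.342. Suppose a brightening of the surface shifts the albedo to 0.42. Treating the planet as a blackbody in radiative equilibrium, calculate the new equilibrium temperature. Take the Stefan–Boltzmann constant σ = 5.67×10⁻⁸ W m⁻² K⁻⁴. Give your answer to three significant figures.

177 K

By the inverse-square law, S = 1361/1.88² = 385.1 W m⁻².
New equilibrium: T₂ = [(1−0.42)·385.1/(4σ)]^(1/4) = 177.1 K.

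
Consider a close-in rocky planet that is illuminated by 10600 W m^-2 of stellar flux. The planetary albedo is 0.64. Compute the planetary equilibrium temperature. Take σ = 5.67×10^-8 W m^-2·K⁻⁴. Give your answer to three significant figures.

Absorbed flux (global mean): S(1−α)/4 = 10600·0.36/4 = 954.0 W m^-2.
In equilibrium σT⁴ equals this, so T = 360.2 K.

360 K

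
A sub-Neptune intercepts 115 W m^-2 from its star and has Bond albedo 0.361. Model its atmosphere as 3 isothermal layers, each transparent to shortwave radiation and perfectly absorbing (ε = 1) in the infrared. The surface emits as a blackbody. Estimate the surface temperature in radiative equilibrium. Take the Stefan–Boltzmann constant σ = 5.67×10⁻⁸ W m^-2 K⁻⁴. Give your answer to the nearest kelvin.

190 kelvin

The effective emission temperature is T_e = [S(1−α)/(4σ)]^¼ = 134.2 K.
For an N-layer opaque stack, T_s⁴ = (N+1)T_e⁴, hence T_s = (4)^(1/4)×134.2 K = 189.7 K.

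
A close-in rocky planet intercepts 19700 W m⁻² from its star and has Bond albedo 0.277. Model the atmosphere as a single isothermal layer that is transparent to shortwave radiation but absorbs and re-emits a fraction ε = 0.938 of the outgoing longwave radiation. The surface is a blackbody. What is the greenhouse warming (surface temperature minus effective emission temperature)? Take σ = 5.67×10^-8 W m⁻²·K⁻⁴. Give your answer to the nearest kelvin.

86 kelvin

At the top of the atmosphere, σT_e⁴ = S(1−α)/4 = 3561 W m⁻², giving T_e = 500.6 K.
For a single slab of emissivity ε, T_s⁴ = 2T_e⁴/(2−ε); thus T_s = 500.6·(1.883)^(1/4) = 586.4 K.
T_s − T_e = 586.4 − 500.6 = 85.83 K.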